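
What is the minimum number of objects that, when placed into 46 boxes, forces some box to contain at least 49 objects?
n = (49 − 1)·46 + 1 = 2209

By the generalised pigeonhole principle, to guarantee some box contains ≥ r objects we need more than (r − 1) · k objects total. Threshold: n = (r − 1) · k + 1. With r = 49 and k = 46: n = 48 · 46 + 1 = 2208 + 1 = 2209. For n = 2208 = 48 · 46, we can put exactly 48 objects in every box, avoiding 49 in any single one — so 2209 is tight.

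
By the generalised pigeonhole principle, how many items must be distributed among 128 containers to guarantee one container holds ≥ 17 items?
n = (17 − 1)·128 + 1 = 2049

By the generalised pigeonhole principle, to guarantee some box contains ≥ r objects we need more than (r − 1) · k objects total. Threshold: n = (r − 1) · k + 1. With r = 17 and k = 128: n = 16 · 128 + 1 = 2048 + 1 = 2049. For n = 2048 = 16 · 128, we can put exactly 16 objects in every box, avoiding 17 in any single one — so 2049 is tight.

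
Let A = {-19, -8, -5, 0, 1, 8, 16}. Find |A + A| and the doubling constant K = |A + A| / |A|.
K = |A + A| / |A| = 25/7

Enumerate A + A = {a + b : a, b ∈ A}. With |A| = 7, there are |A|^2 = 49 ordered sum pairs; collecting distinct values, A + A = {-38, -27, -24, -19, -18, -16, -13, -11, -10, -8, -7, -5, -4, -3, 0, 1, 2, 3, 8, 9, 11, 16, 17, 24, 32}, so |A + A| = 25. Thus K = 25/7. For comparison, the minimum possible |A + A| over all 7-element sets is 2·7 − 1 = 13 (so min K = 13/7), attained only by arithmetic progressions.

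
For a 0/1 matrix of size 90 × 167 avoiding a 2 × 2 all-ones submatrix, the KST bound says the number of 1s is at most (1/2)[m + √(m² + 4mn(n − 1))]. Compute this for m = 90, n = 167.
z(90, 167; 2, 2) ≤ (1/2)[90 + √(90² + 4·90·167·166)] = (1/2)[90 + √9988020] = 1625.1914

Kővári–Sós–Turán: let r_1, ..., r_90 be the row sums and z = Σ r_i the total number of 1s. Each pair of columns can share at most one row with both entries 1 (else a 2×2 all-ones block appears), so Σ_i C(r_i, 2) ≤ C(167, 2) = 13861. By convexity Σ_i C(r_i, 2) ≥ 90·C(z/90, 2) = z(z − 90)/(2·90), giving z² − 90z − 90·167·166 ≤ 0 and hence z ≤ (1/2)[90 + √(8100 + 4·2494980)] = (1/2)[90 + √9988020] ≈ (1/2)(90 + 3160.3829) = 1625.1914.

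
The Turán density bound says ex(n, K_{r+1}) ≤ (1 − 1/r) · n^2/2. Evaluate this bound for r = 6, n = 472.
Turán density bound = (5/6) · 472^2/2 = 278480/3 ≈ 92826.6667

Turán's theorem: ex(n, K_{r+1}) is achieved by the complete r-partite Turán graph T(n, r) with parts as balanced as possible, and is at most (1 − 1/r) · n^2/2. For r = 6, n = 472: the density bound is (5/6) · 222784/2 = 278480/3 ≈ 92826.6667. The integer-valued extremum is e(T(472, 6)) = 92826, which is strictly less than the density bound 278480/3 since 6 ∤ 472 (the parts of T(472, 6) cannot all be equal).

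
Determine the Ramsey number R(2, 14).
R(2, 14) = 14

R(2, k) = k for all k ≥ 2: in a 2-colouring of K_k, either some edge is red (a red K_2) or all edges are blue (a blue K_k). And K_{13} coloured all-blue has no blue K_14, so R(2, 14) > 13. Hence R(2, 14) = 14.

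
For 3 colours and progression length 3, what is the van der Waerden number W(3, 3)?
W(3, 3) = 27

This is a classical value, W(3, 3) = 27, established by combining an explicit 3-colouring of {1, ..., 26} with no monochromatic 3-AP (giving the lower bound W(3, 3) > 26) and a finite case analysis / exhaustive computer search showing every 3-colouring of {1, ..., 27} has such an AP.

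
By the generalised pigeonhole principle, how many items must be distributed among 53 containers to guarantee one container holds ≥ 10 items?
n = (10 − 1)·53 + 1 = 478

By the generalised pigeonhole principle, to guarantee some box contains ≥ r objects we need more than (r − 1) · k objects total. Threshold: n = (r − 1) · k + 1. With r = 10 and k = 53: n = 9 · 53 + 1 = 477 + 1 = 478. For n = 477 = 9 · 53, we can put exactly 9 objects in every box, avoiding 10 in any single one — so 478 is tight.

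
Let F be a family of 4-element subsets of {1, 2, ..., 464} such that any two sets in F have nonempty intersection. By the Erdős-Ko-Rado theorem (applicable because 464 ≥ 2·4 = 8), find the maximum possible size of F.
max |F| = C(463, 3) = 16435111

The Erdős-Ko-Rado theorem states: for n ≥ 2k, an intersecting family of k-subsets of an n-element set has size at most C(n − 1, k − 1), with equality for 'star' families {A ⊆ [n] : |A| = k, i ∈ A} (fix an element i). For n = 464, k = 4: C(463, 3) = 16435111.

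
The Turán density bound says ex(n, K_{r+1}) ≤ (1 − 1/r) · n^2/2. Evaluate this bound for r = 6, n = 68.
Turán density bound = (5/6) · 68^2/2 = 5780/3 ≈ 1926.6667

Turán's theorem: ex(n, K_{r+1}) is achieved by the complete r-partite Turán graph T(n, r) with parts as balanced as possible, and is at most (1 − 1/r) · n^2/2. For r = 6, n = 68: the density bound is (5/6) · 4624/2 = 5780/3 ≈ 1926.6667. The integer-valued extremum is e(T(68, 6)) = 1926, which is strictly less than the density bound 5780/3 since 6 ∤ 68 (the parts of T(68, 6) cannot all be equal).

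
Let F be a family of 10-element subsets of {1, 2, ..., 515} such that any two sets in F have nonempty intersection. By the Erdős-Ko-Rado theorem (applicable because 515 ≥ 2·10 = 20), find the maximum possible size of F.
max |F| = C(514, 9) = 6431591598617108352

The Erdős-Ko-Rado theorem states: for n ≥ 2k, an intersecting family of k-subsets of an n-element set has size at most C(n − 1, k − 1), with equality for 'star' families {A ⊆ [n] : |A| = k, i ∈ A} (fix an element i). For n = 515, k = 10: C(514, 9) = 6431591598617108352.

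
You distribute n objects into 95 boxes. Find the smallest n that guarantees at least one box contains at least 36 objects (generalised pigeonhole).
n = (36 − 1)·95 + 1 = 3326

By the generalised pigeonhole principle, to guarantee some box contains ≥ r objects we need more than (r − 1) · k objects total. Threshold: n = (r − 1) · k + 1. With r = 36 and k = 95: n = 35 · 95 + 1 = 3325 + 1 = 3326. For n = 3325 = 35 · 95, we can put exactly 35 objects in every box, avoiding 36 in any single one — so 3326 is tight.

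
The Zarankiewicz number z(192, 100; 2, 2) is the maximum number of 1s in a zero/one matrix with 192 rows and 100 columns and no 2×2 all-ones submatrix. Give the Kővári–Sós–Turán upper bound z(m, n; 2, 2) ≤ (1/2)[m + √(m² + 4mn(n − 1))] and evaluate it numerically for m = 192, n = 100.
z(192, 100; 2, 2) ≤ (1/2)[192 + √(192² + 4·192·100·99)] = (1/2)[192 + √7640064] = 1478.0333

Kővári–Sós–Turán: let r_1, ..., r_192 be the row sums and z = Σ r_i the total number of 1s. Each pair of columns can share at most one row with both entries 1 (else a 2×2 all-ones block appears), so Σ_i C(r_i, 2) ≤ C(100, 2) = 4950. By convexity Σ_i C(r_i, 2) ≥ 192·C(z/192, 2) = z(z − 192)/(2·192), giving z² − 192z − 192·100·99 ≤ 0 and hence z ≤ (1/2)[192 + √(36864 + 4·1900800)] = (1/2)[192 + √7640064] ≈ (1/2)(192 + 2764.0666) = 1478.0333.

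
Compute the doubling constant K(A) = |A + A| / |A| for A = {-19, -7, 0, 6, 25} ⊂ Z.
K = |A + A| / |A| = 14/5

Enumerate A + A = {a + b : a, b ∈ A}. With |A| = 5, there are |A|^2 = 25 ordered sum pairs; collecting distinct values, A + A = {-38, -26, -19, -14, -13, -7, -1, 0, 6, 12, 18, 25, 31, 50}, so |A + A| = 14. Thus K = 14/5. For comparison, the minimum possible |A + A| over all 5-element sets is 2·5 − 1 = 9 (so min K = 9/5), attained only by arithmetic progressions.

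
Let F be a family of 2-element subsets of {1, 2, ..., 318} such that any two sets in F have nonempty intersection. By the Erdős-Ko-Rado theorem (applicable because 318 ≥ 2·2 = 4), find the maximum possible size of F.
max |F| = C(317, 1) = 317

The Erdős-Ko-Rado theorem states: for n ≥ 2k, an intersecting family of k-subsets of an n-element set has size at most C(n − 1, k − 1), with equality for 'star' families {A ⊆ [n] : |A| = k, i ∈ A} (fix an element i). For n = 318, k = 2: C(317, 1) = 317.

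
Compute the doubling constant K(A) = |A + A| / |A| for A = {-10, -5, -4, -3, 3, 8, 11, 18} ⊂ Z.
K = |A + A| / |A| = 30/8 = 15/4

Enumerate A + A = {a + b : a, b ∈ A}. With |A| = 8, there are |A|^2 = 64 ordered sum pairs; collecting distinct values, A + A = {-20, -15, -14, -13, -10, -9, -8, -7, -6, -2, -1, 0, 1, 3, 4, 5, 6, 7, 8, 11, 13, 14, 15, 16, 19, 21, 22, 26, 29, 36}, so |A + A| = 30. Thus K = 30/8 = 15/4. For comparison, the minimum possible |A + A| over all 8-element sets is 2·8 − 1 = 15 (so min K = 15/8), attained only by arithmetic progressions.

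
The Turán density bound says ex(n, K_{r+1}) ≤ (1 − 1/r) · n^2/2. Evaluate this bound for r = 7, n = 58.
Turán density bound = (6/7) · 58^2/2 = 10092/7 ≈ 1441.7143

Turán's theorem: ex(n, K_{r+1}) is achieved by the complete r-partite Turán graph T(n, r) with parts as balanced as possible, and is at most (1 − 1/r) · n^2/2. For r = 7, n = 58: the density bound is (6/7) · 3364/2 = 10092/7 ≈ 1441.7143. The integer-valued extremum is e(T(58, 7)) = 1441, which is strictly less than the density bound 10092/7 since 7 ∤ 58 (the parts of T(58, 7) cannot all be equal).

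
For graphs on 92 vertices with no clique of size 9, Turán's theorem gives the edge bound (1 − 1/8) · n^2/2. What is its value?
Turán density bound = (7/8) · 92^2/2 = 3703

Turán's theorem: ex(n, K_{r+1}) is achieved by the complete r-partite Turán graph T(n, r) with parts as balanced as possible, and is at most (1 − 1/r) · n^2/2. For r = 8, n = 92: the density bound is (7/8) · 8464/2 = 3703. The integer-valued extremum is e(T(92, 8)) = 3702, which is strictly less than the density bound 3703 since 8 ∤ 92 (the parts of T(92, 8) cannot all be equal).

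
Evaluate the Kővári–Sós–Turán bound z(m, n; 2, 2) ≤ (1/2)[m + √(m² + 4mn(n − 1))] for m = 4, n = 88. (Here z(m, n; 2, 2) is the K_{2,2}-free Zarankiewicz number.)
z(4, 88; 2, 2) ≤ (1/2)[4 + √(4² + 4·4·88·87)] = (1/2)[4 + √122512] = 177.0086

Kővári–Sós–Turán: let r_1, ..., r_4 be the row sums and z = Σ r_i the total number of 1s. Each pair of columns can share at most one row with both entries 1 (else a 2×2 all-ones block appears), so Σ_i C(r_i, 2) ≤ C(88, 2) = 3828. By convexity Σ_i C(r_i, 2) ≥ 4·C(z/4, 2) = z(z − 4)/(2·4), giving z² − 4z − 4·88·87 ≤ 0 and hence z ≤ (1/2)[4 + √(16 + 4·30624)] = (1/2)[4 + √122512] ≈ (1/2)(4 + 350.0171) = 177.0086.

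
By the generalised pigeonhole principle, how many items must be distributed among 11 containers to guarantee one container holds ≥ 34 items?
n = (34 − 1)·11 + 1 = 364

By the generalised pigeonhole principle, to guarantee some box contains ≥ r objects we need more than (r − 1) · k objects total. Threshold: n = (r − 1) · k + 1. With r = 34 and k = 11: n = 33 · 11 + 1 = 363 + 1 = 364. For n = 363 = 33 · 11, we can put exactly 33 objects in every box, avoiding 34 in any single one — so 364 is tight.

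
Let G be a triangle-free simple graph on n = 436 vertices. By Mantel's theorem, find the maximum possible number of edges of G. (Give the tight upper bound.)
ex(436, K_3) = ⌊436^2/4⌋ = 47524

Mantel (1907): a triangle-free graph on n vertices has at most ⌊n^2/4⌋ edges, with equality for the complete bipartite graph K_{⌊n/2⌋, ⌈n/2⌉}. For n = 436: ⌊436^2/4⌋ = ⌊190096/4⌋ = 47524. The extremal graph is K_{218, 218}, which has 218·218 = 47524 edges.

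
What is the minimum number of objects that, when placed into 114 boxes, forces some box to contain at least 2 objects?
n = (2 − 1)·114 + 1 = 115

By the generalised pigeonhole principle, to guarantee some box contains ≥ r objects we need more than (r − 1) · k objects total. Threshold: n = (r − 1) · k + 1. With r = 2 and k = 114: n = 1 · 114 + 1 = 114 + 1 = 115. For n = 114 = 1 · 114, we can put exactly 1 objects in every box, avoiding 2 in any single one — so 115 is tight.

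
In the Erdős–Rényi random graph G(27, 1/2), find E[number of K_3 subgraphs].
E[# K_3] = C(27, 3) · (1/2)^C(3, 2) = 2925 / 2^3 = 365.625

For each 3-subset S of vertices (there are C(27, 3) = 2925 such S), let X_S = 1 if S induces a K_3 (all C(3, 2) = 3 edges present). Then P(X_S = 1) = (1/2)^3 = 1/8. By linearity of expectation, E[# K_3] = C(27, 3) · (1/2)^3 = 2925 / 8 = 365.625.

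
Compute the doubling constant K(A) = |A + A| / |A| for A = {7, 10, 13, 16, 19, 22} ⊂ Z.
K = |A + A| / |A| = 11/6

Enumerate A + A = {a + b : a, b ∈ A}. With |A| = 6, there are |A|^2 = 36 ordered sum pairs; collecting distinct values, A + A = {14, 17, 20, 23, 26, 29, 32, 35, 38, 41, 44}, so |A + A| = 11. Thus K = 11/6. Here |A + A| = 2|A| − 1 = 11, the minimum possible — so K = 11/6 is minimal, which holds iff A is an arithmetic progression.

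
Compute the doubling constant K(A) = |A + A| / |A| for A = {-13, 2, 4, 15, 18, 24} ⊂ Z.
K = |A + A| / |A| = 21/6 = 7/2

Enumerate A + A = {a + b : a, b ∈ A}. With |A| = 6, there are |A|^2 = 36 ordered sum pairs; collecting distinct values, A + A = {-26, -11, -9, 2, 4, 5, 6, 8, 11, 17, 19, 20, 22, 26, 28, 30, 33, 36, 39, 42, 48}, so |A + A| = 21. Thus K = 21/6 = 7/2. For comparison, the minimum possible |A + A| over all 6-element sets is 2·6 − 1 = 11 (so min K = 11/6), attained only by arithmetic progressions.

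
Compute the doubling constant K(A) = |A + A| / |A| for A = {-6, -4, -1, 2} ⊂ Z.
K = |A + A| / |A| = 9/4

Enumerate A + A = {a + b : a, b ∈ A}. With |A| = 4, there are |A|^2 = 16 ordered sum pairs; collecting distinct values, A + A = {-12, -10, -8, -7, -5, -4, -2, 1, 4}, so |A + A| = 9. Thus K = 9/4. For comparison, the minimum possible |A + A| over all 4-element sets is 2·4 − 1 = 7 (so min K = 7/4), attained only by arithmetic progressions.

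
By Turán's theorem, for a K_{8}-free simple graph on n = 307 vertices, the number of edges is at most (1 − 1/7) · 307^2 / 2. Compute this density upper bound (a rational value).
Turán density bound = (6/7) · 307^2/2 = 282747/7 ≈ 40392.4286

Turán's theorem: ex(n, K_{r+1}) is achieved by the complete r-partite Turán graph T(n, r) with parts as balanced as possible, and is at most (1 − 1/r) · n^2/2. For r = 7, n = 307: the density bound is (6/7) · 94249/2 = 282747/7 ≈ 40392.4286. The integer-valued extremum is e(T(307, 7)) = 40392, which is strictly less than the density bound 282747/7 since 7 ∤ 307 (the parts of T(307, 7) cannot all be equal).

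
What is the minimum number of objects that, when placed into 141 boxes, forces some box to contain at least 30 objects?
n = (30 − 1)·141 + 1 = 4090

By the generalised pigeonhole principle, to guarantee some box contains ≥ r objects we need more than (r − 1) · k objects total. Threshold: n = (r − 1) · k + 1. With r = 30 and k = 141: n = 29 · 141 + 1 = 4089 + 1 = 4090. For n = 4089 = 29 · 141, we can put exactly 29 objects in every box, avoiding 30 in any single one — so 4090 is tight.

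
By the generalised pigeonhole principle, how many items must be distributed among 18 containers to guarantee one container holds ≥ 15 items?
n = (15 − 1)·18 + 1 = 253

By the generalised pigeonhole principle, to guarantee some box contains ≥ r objects we need more than (r − 1) · k objects total. Threshold: n = (r − 1) · k + 1. With r = 15 and k = 18: n = 14 · 18 + 1 = 252 + 1 = 253. For n = 252 = 14 · 18, we can put exactly 14 objects in every box, avoiding 15 in any single one — so 253 is tight.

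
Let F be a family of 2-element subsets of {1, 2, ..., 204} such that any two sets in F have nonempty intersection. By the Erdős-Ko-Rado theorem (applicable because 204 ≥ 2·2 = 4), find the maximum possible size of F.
max |F| = C(203, 1) = 203

The Erdős-Ko-Rado theorem states: for n ≥ 2k, an intersecting family of k-subsets of an n-element set has size at most C(n − 1, k − 1), with equality for 'star' families {A ⊆ [n] : |A| = k, i ∈ A} (fix an element i). For n = 204, k = 2: C(203, 1) = 203.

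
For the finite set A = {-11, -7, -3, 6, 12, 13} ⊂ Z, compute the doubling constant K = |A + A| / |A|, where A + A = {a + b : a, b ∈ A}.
K = |A + A| / |A| = 20/6 = 10/3

Enumerate A + A = {a + b : a, b ∈ A}. With |A| = 6, there are |A|^2 = 36 ordered sum pairs; collecting distinct values, A + A = {-22, -18, -14, -10, -6, -5, -1, 1, 2, 3, 5, 6, 9, 10, 12, 18, 19, 24, 25, 26}, so |A + A| = 20. Thus K = 20/6 = 10/3. For comparison, the minimum possible |A + A| over all 6-element sets is 2·6 − 1 = 11 (so min K = 11/6), attained only by arithmetic progressions.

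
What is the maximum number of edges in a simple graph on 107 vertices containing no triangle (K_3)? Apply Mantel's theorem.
ex(107, K_3) = ⌊107^2/4⌋ = 2862

Mantel (1907): a triangle-free graph on n vertices has at most ⌊n^2/4⌋ edges, with equality for the complete bipartite graph K_{⌊n/2⌋, ⌈n/2⌉}. For n = 107: ⌊107^2/4⌋ = ⌊11449/4⌋ = 2862. The extremal graph is K_{53, 54}, which has 53·54 = 2862 edges.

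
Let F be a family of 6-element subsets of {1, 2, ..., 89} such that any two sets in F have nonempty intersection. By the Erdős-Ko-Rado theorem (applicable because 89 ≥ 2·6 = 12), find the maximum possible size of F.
max |F| = C(88, 5) = 39175752

Erdős-Ko-Rado (1961): when n ≥ 2k, max |F| = C(n−1, k−1). The bound is attained by the star {A : i ∈ A} for any fixed i ∈ [n]. Here C(89−1, 6−1) = C(88, 5) = 39175752.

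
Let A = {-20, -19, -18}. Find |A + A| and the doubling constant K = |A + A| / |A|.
K = |A + A| / |A| = 5/3

Enumerate A + A = {a + b : a, b ∈ A}. With |A| = 3, there are |A|^2 = 9 ordered sum pairs; collecting distinct values, A + A = {-40, -39, -38, -37, -36}, so |A + A| = 5. Thus K = 5/3. Here |A + A| = 2|A| − 1 = 5, the minimum possible — so K = 5/3 is minimal, which holds iff A is an arithmetic progression.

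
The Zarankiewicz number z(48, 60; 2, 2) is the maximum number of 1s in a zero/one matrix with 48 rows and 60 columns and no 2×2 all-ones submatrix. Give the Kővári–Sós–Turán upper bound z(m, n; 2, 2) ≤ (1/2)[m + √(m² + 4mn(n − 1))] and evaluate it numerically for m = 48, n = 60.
z(48, 60; 2, 2) ≤ (1/2)[48 + √(48² + 4·48·60·59)] = (1/2)[48 + √681984] = 436.9116

Kővári–Sós–Turán: let r_1, ..., r_48 be the row sums and z = Σ r_i the total number of 1s. Each pair of columns can share at most one row with both entries 1 (else a 2×2 all-ones block appears), so Σ_i C(r_i, 2) ≤ C(60, 2) = 1770. By convexity Σ_i C(r_i, 2) ≥ 48·C(z/48, 2) = z(z − 48)/(2·48), giving z² − 48z − 48·60·59 ≤ 0 and hence z ≤ (1/2)[48 + √(2304 + 4·169920)] = (1/2)[48 + √681984] ≈ (1/2)(48 + 825.8232) = 436.9116.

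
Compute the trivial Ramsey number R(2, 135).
R(2, 135) = 135

R(2, k) = k for all k ≥ 2: in a 2-colouring of K_k, either some edge is red (a red K_2) or all edges are blue (a blue K_k). And K_{134} coloured all-blue has no blue K_135, so R(2, 135) > 134. Hence R(2, 135) = 135.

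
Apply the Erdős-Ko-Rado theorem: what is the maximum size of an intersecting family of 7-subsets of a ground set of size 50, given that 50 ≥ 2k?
max |F| = C(49, 6) = 13983816

The Erdős-Ko-Rado theorem states: for n ≥ 2k, an intersecting family of k-subsets of an n-element set has size at most C(n − 1, k − 1), with equality for 'star' families {A ⊆ [n] : |A| = k, i ∈ A} (fix an element i). For n = 50, k = 7: C(49, 6) = 13983816.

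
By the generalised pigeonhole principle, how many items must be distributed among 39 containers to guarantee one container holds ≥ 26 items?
n = (26 − 1)·39 + 1 = 976

By the generalised pigeonhole principle, to guarantee some box contains ≥ r objects we need more than (r − 1) · k objects total. Threshold: n = (r − 1) · k + 1. With r = 26 and k = 39: n = 25 · 39 + 1 = 975 + 1 = 976. For n = 975 = 25 · 39, we can put exactly 25 objects in every box, avoiding 26 in any single one — so 976 is tight.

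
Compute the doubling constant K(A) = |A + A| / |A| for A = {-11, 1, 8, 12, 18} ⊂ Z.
K = |A + A| / |A| = 15/5 = 3

Enumerate A + A = {a + b : a, b ∈ A}. With |A| = 5, there are |A|^2 = 25 ordered sum pairs; collecting distinct values, A + A = {-22, -10, -3, 1, 2, 7, 9, 13, 16, 19, 20, 24, 26, 30, 36}, so |A + A| = 15. Thus K = 15/5 = 3. For comparison, the minimum possible |A + A| over all 5-element sets is 2·5 − 1 = 9 (so min K = 9/5), attained only by arithmetic progressions.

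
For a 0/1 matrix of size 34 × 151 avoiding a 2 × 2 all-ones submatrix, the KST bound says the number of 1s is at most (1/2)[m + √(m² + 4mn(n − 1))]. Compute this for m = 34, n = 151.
z(34, 151; 2, 2) ≤ (1/2)[34 + √(34² + 4·34·151·150)] = (1/2)[34 + √3081556] = 894.7181

Kővári–Sós–Turán: let r_1, ..., r_34 be the row sums and z = Σ r_i the total number of 1s. Each pair of columns can share at most one row with both entries 1 (else a 2×2 all-ones block appears), so Σ_i C(r_i, 2) ≤ C(151, 2) = 11325. By convexity Σ_i C(r_i, 2) ≥ 34·C(z/34, 2) = z(z − 34)/(2·34), giving z² − 34z − 34·151·150 ≤ 0 and hence z ≤ (1/2)[34 + √(1156 + 4·770100)] = (1/2)[34 + √3081556] ≈ (1/2)(34 + 1755.4361) = 894.7181.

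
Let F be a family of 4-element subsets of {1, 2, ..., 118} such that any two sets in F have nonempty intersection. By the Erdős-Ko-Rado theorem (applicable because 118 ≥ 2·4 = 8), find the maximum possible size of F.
max |F| = C(117, 3) = 260130

The Erdős-Ko-Rado theorem states: for n ≥ 2k, an intersecting family of k-subsets of an n-element set has size at most C(n − 1, k − 1), with equality for 'star' families {A ⊆ [n] : |A| = k, i ∈ A} (fix an element i). For n = 118, k = 4: C(117, 3) = 260130.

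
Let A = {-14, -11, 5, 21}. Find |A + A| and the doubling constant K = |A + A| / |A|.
K = |A + A| / |A| = 9/4

Enumerate A + A = {a + b : a, b ∈ A}. With |A| = 4, there are |A|^2 = 16 ordered sum pairs; collecting distinct values, A + A = {-28, -25, -22, -9, -6, 7, 10, 26, 42}, so |A + A| = 9. Thus K = 9/4. For comparison, the minimum possible |A + A| over all 4-element sets is 2·4 − 1 = 7 (so min K = 7/4), attained only by arithmetic progressions.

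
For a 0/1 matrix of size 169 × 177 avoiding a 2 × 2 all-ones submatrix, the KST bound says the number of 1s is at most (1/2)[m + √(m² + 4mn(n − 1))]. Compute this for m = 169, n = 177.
z(169, 177; 2, 2) ≤ (1/2)[169 + √(169² + 4·169·177·176)] = (1/2)[169 + √21087313] = 2380.5462

Kővári–Sós–Turán: let r_1, ..., r_169 be the row sums and z = Σ r_i the total number of 1s. Each pair of columns can share at most one row with both entries 1 (else a 2×2 all-ones block appears), so Σ_i C(r_i, 2) ≤ C(177, 2) = 15576. By convexity Σ_i C(r_i, 2) ≥ 169·C(z/169, 2) = z(z − 169)/(2·169), giving z² − 169z − 169·177·176 ≤ 0 and hence z ≤ (1/2)[169 + √(28561 + 4·5264688)] = (1/2)[169 + √21087313] ≈ (1/2)(169 + 4592.0924) = 2380.5462.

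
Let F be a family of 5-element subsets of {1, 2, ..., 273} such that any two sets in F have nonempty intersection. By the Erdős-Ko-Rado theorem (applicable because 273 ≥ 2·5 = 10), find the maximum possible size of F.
max |F| = C(272, 4) = 223070940

The Erdős-Ko-Rado theorem states: for n ≥ 2k, an intersecting family of k-subsets of an n-element set has size at most C(n − 1, k − 1), with equality for 'star' families {A ⊆ [n] : |A| = k, i ∈ A} (fix an element i). For n = 273, k = 5: C(272, 4) = 223070940.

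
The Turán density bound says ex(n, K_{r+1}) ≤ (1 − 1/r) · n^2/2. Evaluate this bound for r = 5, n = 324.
Turán density bound = (4/5) · 324^2/2 = 209952/5 ≈ 41990.4

Turán's theorem: ex(n, K_{r+1}) is achieved by the complete r-partite Turán graph T(n, r) with parts as balanced as possible, and is at most (1 − 1/r) · n^2/2. For r = 5, n = 324: the density bound is (4/5) · 104976/2 = 209952/5 ≈ 41990.4. The integer-valued extremum is e(T(324, 5)) = 41990, which is strictly less than the density bound 209952/5 since 5 ∤ 324 (the parts of T(324, 5) cannot all be equal).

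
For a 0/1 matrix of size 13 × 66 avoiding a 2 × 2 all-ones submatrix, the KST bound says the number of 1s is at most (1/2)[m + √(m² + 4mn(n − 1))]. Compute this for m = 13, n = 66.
z(13, 66; 2, 2) ≤ (1/2)[13 + √(13² + 4·13·66·65)] = (1/2)[13 + √223249] = 242.7462

Kővári–Sós–Turán: let r_1, ..., r_13 be the row sums and z = Σ r_i the total number of 1s. Each pair of columns can share at most one row with both entries 1 (else a 2×2 all-ones block appears), so Σ_i C(r_i, 2) ≤ C(66, 2) = 2145. By convexity Σ_i C(r_i, 2) ≥ 13·C(z/13, 2) = z(z − 13)/(2·13), giving z² − 13z − 13·66·65 ≤ 0 and hence z ≤ (1/2)[13 + √(169 + 4·55770)] = (1/2)[13 + √223249] ≈ (1/2)(13 + 472.4923) = 242.7462.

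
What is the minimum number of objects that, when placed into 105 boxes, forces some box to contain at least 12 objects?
n = (12 − 1)·105 + 1 = 1156

By the generalised pigeonhole principle, to guarantee some box contains ≥ r objects we need more than (r − 1) · k objects total. Threshold: n = (r − 1) · k + 1. With r = 12 and k = 105: n = 11 · 105 + 1 = 1155 + 1 = 1156. For n = 1155 = 11 · 105, we can put exactly 11 objects in every box, avoiding 12 in any single one — so 1156 is tight.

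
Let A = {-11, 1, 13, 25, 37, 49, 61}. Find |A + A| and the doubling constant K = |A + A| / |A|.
K = |A + A| / |A| = 13/7

Enumerate A + A = {a + b : a, b ∈ A}. With |A| = 7, there are |A|^2 = 49 ordered sum pairs; collecting distinct values, A + A = {-22, -10, 2, 14, 26, 38, 50, 62, 74, 86, 98, 110, 122}, so |A + A| = 13. Thus K = 13/7. Here |A + A| = 2|A| − 1 = 13, the minimum possible — so K = 13/7 is minimal, which holds iff A is an arithmetic progression.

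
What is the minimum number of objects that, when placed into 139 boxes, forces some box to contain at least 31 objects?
n = (31 − 1)·139 + 1 = 4171

By the generalised pigeonhole principle, to guarantee some box contains ≥ r objects we need more than (r − 1) · k objects total. Threshold: n = (r − 1) · k + 1. With r = 31 and k = 139: n = 30 · 139 + 1 = 4170 + 1 = 4171. For n = 4170 = 30 · 139, we can put exactly 30 objects in every box, avoiding 31 in any single one — so 4171 is tight.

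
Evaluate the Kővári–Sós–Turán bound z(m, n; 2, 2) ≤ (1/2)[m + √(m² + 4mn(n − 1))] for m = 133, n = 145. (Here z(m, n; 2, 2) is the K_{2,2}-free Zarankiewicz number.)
z(133, 145; 2, 2) ≤ (1/2)[133 + √(133² + 4·133·145·144)] = (1/2)[133 + √11125849] = 1734.2716

Kővári–Sós–Turán: let r_1, ..., r_133 be the row sums and z = Σ r_i the total number of 1s. Each pair of columns can share at most one row with both entries 1 (else a 2×2 all-ones block appears), so Σ_i C(r_i, 2) ≤ C(145, 2) = 10440. By convexity Σ_i C(r_i, 2) ≥ 133·C(z/133, 2) = z(z − 133)/(2·133), giving z² − 133z − 133·145·144 ≤ 0 and hence z ≤ (1/2)[133 + √(17689 + 4·2777040)] = (1/2)[133 + √11125849] ≈ (1/2)(133 + 3335.5433) = 1734.2716.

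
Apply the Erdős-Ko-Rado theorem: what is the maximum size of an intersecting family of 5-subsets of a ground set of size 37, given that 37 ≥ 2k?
max |F| = C(36, 4) = 58905

Erdős-Ko-Rado (1961): when n ≥ 2k, max |F| = C(n−1, k−1). The bound is attained by the star {A : i ∈ A} for any fixed i ∈ [n]. Here C(37−1, 5−1) = C(36, 4) = 58905.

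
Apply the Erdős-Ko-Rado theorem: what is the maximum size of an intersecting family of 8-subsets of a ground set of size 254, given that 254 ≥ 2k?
max |F| = C(253, 7) = 12107437527900

Erdős-Ko-Rado (1961): when n ≥ 2k, max |F| = C(n−1, k−1). The bound is attained by the star {A : i ∈ A} for any fixed i ∈ [n]. Here C(254−1, 8−1) = C(253, 7) = 12107437527900.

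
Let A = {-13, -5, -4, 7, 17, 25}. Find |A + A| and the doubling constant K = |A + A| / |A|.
K = |A + A| / |A| = 20/6 = 10/3

Enumerate A + A = {a + b : a, b ∈ A}. With |A| = 6, there are |A|^2 = 36 ordered sum pairs; collecting distinct values, A + A = {-26, -18, -17, -10, -9, -8, -6, 2, 3, 4, 12, 13, 14, 20, 21, 24, 32, 34, 42, 50}, so |A + A| = 20. Thus K = 20/6 = 10/3. For comparison, the minimum possible |A + A| over all 6-element sets is 2·6 − 1 = 11 (so min K = 11/6), attained only by arithmetic progressions.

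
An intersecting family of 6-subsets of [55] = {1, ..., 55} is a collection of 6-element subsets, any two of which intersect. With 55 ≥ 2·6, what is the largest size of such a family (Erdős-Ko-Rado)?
max |F| = C(54, 5) = 3162510

The Erdős-Ko-Rado theorem states: for n ≥ 2k, an intersecting family of k-subsets of an n-element set has size at most C(n − 1, k − 1), with equality for 'star' families {A ⊆ [n] : |A| = k, i ∈ A} (fix an element i). For n = 55, k = 6: C(54, 5) = 3162510.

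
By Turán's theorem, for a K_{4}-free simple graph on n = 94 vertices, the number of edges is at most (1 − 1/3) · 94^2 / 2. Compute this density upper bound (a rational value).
Turán density bound = (2/3) · 94^2/2 = 8836/3 ≈ 2945.3333

Turán's theorem: ex(n, K_{r+1}) is achieved by the complete r-partite Turán graph T(n, r) with parts as balanced as possible, and is at most (1 − 1/r) · n^2/2. For r = 3, n = 94: the density bound is (2/3) · 8836/2 = 8836/3 ≈ 2945.3333. The integer-valued extremum is e(T(94, 3)) = 2945, which is strictly less than the density bound 8836/3 since 3 ∤ 94 (the parts of T(94, 3) cannot all be equal).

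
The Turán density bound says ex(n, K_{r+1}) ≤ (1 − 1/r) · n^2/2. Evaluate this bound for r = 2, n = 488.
Turán density bound = (1/2) · 488^2/2 = 59536

Turán's theorem: ex(n, K_{r+1}) is achieved by the complete r-partite Turán graph T(n, r) with parts as balanced as possible, and is at most (1 − 1/r) · n^2/2. For r = 2, n = 488: the density bound is (1/2) · 238144/2 = 59536. Since 2 ∣ 488, the Turán graph T(488, 2) has parts of equal size 244, and its edge count e(T(488, 2)) = 59536 attains the density bound exactly.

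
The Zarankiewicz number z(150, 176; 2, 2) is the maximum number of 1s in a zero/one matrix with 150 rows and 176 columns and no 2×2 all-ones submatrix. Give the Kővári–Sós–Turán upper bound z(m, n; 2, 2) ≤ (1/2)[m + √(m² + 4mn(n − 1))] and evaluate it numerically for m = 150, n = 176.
z(150, 176; 2, 2) ≤ (1/2)[150 + √(150² + 4·150·176·175)] = (1/2)[150 + √18502500] = 2225.7266

Kővári–Sós–Turán: let r_1, ..., r_150 be the row sums and z = Σ r_i the total number of 1s. Each pair of columns can share at most one row with both entries 1 (else a 2×2 all-ones block appears), so Σ_i C(r_i, 2) ≤ C(176, 2) = 15400. By convexity Σ_i C(r_i, 2) ≥ 150·C(z/150, 2) = z(z − 150)/(2·150), giving z² − 150z − 150·176·175 ≤ 0 and hence z ≤ (1/2)[150 + √(22500 + 4·4620000)] = (1/2)[150 + √18502500] ≈ (1/2)(150 + 4301.4532) = 2225.7266.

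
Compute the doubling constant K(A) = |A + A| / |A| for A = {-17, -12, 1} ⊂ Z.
K = |A + A| / |A| = 6/3 = 2

Enumerate A + A = {a + b : a, b ∈ A}. With |A| = 3, there are |A|^2 = 9 ordered sum pairs; collecting distinct values, A + A = {-34, -29, -24, -16, -11, 2}, so |A + A| = 6. Thus K = 6/3 = 2. For comparison, the minimum possible |A + A| over all 3-element sets is 2·3 − 1 = 5 (so min K = 5/3), attained only by arithmetic progressions.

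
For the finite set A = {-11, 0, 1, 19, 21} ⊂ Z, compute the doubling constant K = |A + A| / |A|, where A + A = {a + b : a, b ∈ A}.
K = |A + A| / |A| = 15/5 = 3

Enumerate A + A = {a + b : a, b ∈ A}. With |A| = 5, there are |A|^2 = 25 ordered sum pairs; collecting distinct values, A + A = {-22, -11, -10, 0, 1, 2, 8, 10, 19, 20, 21, 22, 38, 40, 42}, so |A + A| = 15. Thus K = 15/5 = 3. For comparison, the minimum possible |A + A| over all 5-element sets is 2·5 − 1 = 9 (so min K = 9/5), attained only by arithmetic progressions.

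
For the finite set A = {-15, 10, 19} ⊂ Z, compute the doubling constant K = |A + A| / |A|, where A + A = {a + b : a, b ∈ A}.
K = |A + A| / |A| = 6/3 = 2

Enumerate A + A = {a + b : a, b ∈ A}. With |A| = 3, there are |A|^2 = 9 ordered sum pairs; collecting distinct values, A + A = {-30, -5, 4, 20, 29, 38}, so |A + A| = 6. Thus K = 6/3 = 2. For comparison, the minimum possible |A + A| over all 3-element sets is 2·3 − 1 = 5 (so min K = 5/3), attained only by arithmetic progressions.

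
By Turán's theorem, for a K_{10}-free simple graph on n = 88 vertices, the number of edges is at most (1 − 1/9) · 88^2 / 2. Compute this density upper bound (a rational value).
Turán density bound = (8/9) · 88^2/2 = 30976/9 ≈ 3441.7778

Turán's theorem: ex(n, K_{r+1}) is achieved by the complete r-partite Turán graph T(n, r) with parts as balanced as possible, and is at most (1 − 1/r) · n^2/2. For r = 9, n = 88: the density bound is (8/9) · 7744/2 = 30976/9 ≈ 3441.7778. The integer-valued extremum is e(T(88, 9)) = 3441, which is strictly less than the density bound 30976/9 since 9 ∤ 88 (the parts of T(88, 9) cannot all be equal).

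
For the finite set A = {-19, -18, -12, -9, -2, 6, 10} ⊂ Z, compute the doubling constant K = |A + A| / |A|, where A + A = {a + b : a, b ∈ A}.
K = |A + A| / |A| = 27/7

Enumerate A + A = {a + b : a, b ∈ A}. With |A| = 7, there are |A|^2 = 49 ordered sum pairs; collecting distinct values, A + A = {-38, -37, -36, -31, -30, -28, -27, -24, -21, -20, -18, -14, -13, -12, -11, -9, -8, -6, -4, -3, -2, 1, 4, 8, 12, 16, 20}, so |A + A| = 27. Thus K = 27/7. For comparison, the minimum possible |A + A| over all 7-element sets is 2·7 − 1 = 13 (so min K = 13/7), attained only by arithmetic progressions.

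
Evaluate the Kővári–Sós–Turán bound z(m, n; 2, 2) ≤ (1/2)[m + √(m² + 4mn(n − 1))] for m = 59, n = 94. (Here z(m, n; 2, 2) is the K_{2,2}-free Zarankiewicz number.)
z(59, 94; 2, 2) ≤ (1/2)[59 + √(59² + 4·59·94·93)] = (1/2)[59 + √2066593] = 748.2825

Kővári–Sós–Turán: let r_1, ..., r_59 be the row sums and z = Σ r_i the total number of 1s. Each pair of columns can share at most one row with both entries 1 (else a 2×2 all-ones block appears), so Σ_i C(r_i, 2) ≤ C(94, 2) = 4371. By convexity Σ_i C(r_i, 2) ≥ 59·C(z/59, 2) = z(z − 59)/(2·59), giving z² − 59z − 59·94·93 ≤ 0 and hence z ≤ (1/2)[59 + √(3481 + 4·515778)] = (1/2)[59 + √2066593] ≈ (1/2)(59 + 1437.565) = 748.2825.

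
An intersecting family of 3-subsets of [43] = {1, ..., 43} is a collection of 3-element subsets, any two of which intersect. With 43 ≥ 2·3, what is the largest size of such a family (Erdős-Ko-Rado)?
max |F| = C(42, 2) = 861

Erdős-Ko-Rado (1961): when n ≥ 2k, max |F| = C(n−1, k−1). The bound is attained by the star {A : i ∈ A} for any fixed i ∈ [n]. Here C(43−1, 3−1) = C(42, 2) = 861.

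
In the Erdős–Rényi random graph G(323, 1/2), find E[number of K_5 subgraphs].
E[# K_5] = C(323, 5) · (1/2)^C(5, 2) = 28400294384 / 2^10 = 1775018399/64 = 27734662.484375

For each 5-subset S of vertices (there are C(323, 5) = 28400294384 such S), let X_S = 1 if S induces a K_5 (all C(5, 2) = 10 edges present). Then P(X_S = 1) = (1/2)^10 = 1/1024. By linearity of expectation, E[# K_5] = C(323, 5) · (1/2)^10 = 28400294384 / 1024 = 1775018399/64 = 27734662.484375.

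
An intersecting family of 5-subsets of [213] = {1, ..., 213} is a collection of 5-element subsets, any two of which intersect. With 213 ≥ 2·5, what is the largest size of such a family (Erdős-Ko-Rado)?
max |F| = C(212, 4) = 81803645

The Erdős-Ko-Rado theorem states: for n ≥ 2k, an intersecting family of k-subsets of an n-element set has size at most C(n − 1, k − 1), with equality for 'star' families {A ⊆ [n] : |A| = k, i ∈ A} (fix an element i). For n = 213, k = 5: C(212, 4) = 81803645.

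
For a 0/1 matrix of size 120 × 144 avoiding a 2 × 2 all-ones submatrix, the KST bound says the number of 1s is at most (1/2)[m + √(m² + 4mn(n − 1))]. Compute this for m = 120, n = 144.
z(120, 144; 2, 2) ≤ (1/2)[120 + √(120² + 4·120·144·143)] = (1/2)[120 + √9898560] = 1633.0989

Kővári–Sós–Turán: let r_1, ..., r_120 be the row sums and z = Σ r_i the total number of 1s. Each pair of columns can share at most one row with both entries 1 (else a 2×2 all-ones block appears), so Σ_i C(r_i, 2) ≤ C(144, 2) = 10296. By convexity Σ_i C(r_i, 2) ≥ 120·C(z/120, 2) = z(z − 120)/(2·120), giving z² − 120z − 120·144·143 ≤ 0 and hence z ≤ (1/2)[120 + √(14400 + 4·2471040)] = (1/2)[120 + √9898560] ≈ (1/2)(120 + 3146.1977) = 1633.0989.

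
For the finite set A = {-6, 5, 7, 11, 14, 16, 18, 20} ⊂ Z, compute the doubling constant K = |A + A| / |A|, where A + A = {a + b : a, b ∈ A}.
K = |A + A| / |A| = 25/8

Enumerate A + A = {a + b : a, b ∈ A}. With |A| = 8, there are |A|^2 = 64 ordered sum pairs; collecting distinct values, A + A = {-12, -1, 1, 5, 8, 10, 12, 14, 16, 18, 19, 21, 22, 23, 25, 27, 28, 29, 30, 31, 32, 34, 36, 38, 40}, so |A + A| = 25. Thus K = 25/8. For comparison, the minimum possible |A + A| over all 8-element sets is 2·8 − 1 = 15 (so min K = 15/8), attained only by arithmetic progressions.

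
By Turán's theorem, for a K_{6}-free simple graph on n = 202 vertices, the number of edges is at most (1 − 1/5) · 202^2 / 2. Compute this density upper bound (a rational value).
Turán density bound = (4/5) · 202^2/2 = 81608/5 ≈ 16321.6

Turán's theorem: ex(n, K_{r+1}) is achieved by the complete r-partite Turán graph T(n, r) with parts as balanced as possible, and is at most (1 − 1/r) · n^2/2. For r = 5, n = 202: the density bound is (4/5) · 40804/2 = 81608/5 ≈ 16321.6. The integer-valued extremum is e(T(202, 5)) = 16321, which is strictly less than the density bound 81608/5 since 5 ∤ 202 (the parts of T(202, 5) cannot all be equal).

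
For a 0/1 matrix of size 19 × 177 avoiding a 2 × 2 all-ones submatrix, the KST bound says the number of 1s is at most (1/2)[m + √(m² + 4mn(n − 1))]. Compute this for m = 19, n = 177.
z(19, 177; 2, 2) ≤ (1/2)[19 + √(19² + 4·19·177·176)] = (1/2)[19 + √2367913] = 778.9012

Kővári–Sós–Turán: let r_1, ..., r_19 be the row sums and z = Σ r_i the total number of 1s. Each pair of columns can share at most one row with both entries 1 (else a 2×2 all-ones block appears), so Σ_i C(r_i, 2) ≤ C(177, 2) = 15576. By convexity Σ_i C(r_i, 2) ≥ 19·C(z/19, 2) = z(z − 19)/(2·19), giving z² − 19z − 19·177·176 ≤ 0 and hence z ≤ (1/2)[19 + √(361 + 4·591888)] = (1/2)[19 + √2367913] ≈ (1/2)(19 + 1538.8025) = 778.9012.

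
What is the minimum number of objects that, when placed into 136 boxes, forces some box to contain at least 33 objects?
n = (33 − 1)·136 + 1 = 4353

By the generalised pigeonhole principle, to guarantee some box contains ≥ r objects we need more than (r − 1) · k objects total. Threshold: n = (r − 1) · k + 1. With r = 33 and k = 136: n = 32 · 136 + 1 = 4352 + 1 = 4353. For n = 4352 = 32 · 136, we can put exactly 32 objects in every box, avoiding 33 in any single one — so 4353 is tight.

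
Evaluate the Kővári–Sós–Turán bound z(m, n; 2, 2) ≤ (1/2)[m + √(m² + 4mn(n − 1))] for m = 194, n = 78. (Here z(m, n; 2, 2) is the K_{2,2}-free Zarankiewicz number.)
z(194, 78; 2, 2) ≤ (1/2)[194 + √(194² + 4·194·78·77)] = (1/2)[194 + √4698292] = 1180.7772

Kővári–Sós–Turán: let r_1, ..., r_194 be the row sums and z = Σ r_i the total number of 1s. Each pair of columns can share at most one row with both entries 1 (else a 2×2 all-ones block appears), so Σ_i C(r_i, 2) ≤ C(78, 2) = 3003. By convexity Σ_i C(r_i, 2) ≥ 194·C(z/194, 2) = z(z − 194)/(2·194), giving z² − 194z − 194·78·77 ≤ 0 and hence z ≤ (1/2)[194 + √(37636 + 4·1165164)] = (1/2)[194 + √4698292] ≈ (1/2)(194 + 2167.5544) = 1180.7772.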